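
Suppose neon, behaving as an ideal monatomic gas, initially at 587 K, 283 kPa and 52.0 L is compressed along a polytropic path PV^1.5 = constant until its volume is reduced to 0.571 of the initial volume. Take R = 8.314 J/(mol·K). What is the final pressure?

Polytropic n=1.5: T₂ = T₁(V₁/V₂)^(n−1) = 587×(1.75)^0.50 = 777 K; P₂ = P₁(V₁/V₂)^n = 656 kPa.

656 kPa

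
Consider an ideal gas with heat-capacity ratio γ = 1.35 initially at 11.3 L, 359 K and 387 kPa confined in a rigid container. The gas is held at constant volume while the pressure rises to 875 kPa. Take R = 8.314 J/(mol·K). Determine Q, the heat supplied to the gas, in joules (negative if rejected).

15800 J

n = P₁V₁/(RT₁) = 387×11.3/(8.314×359) = 1.47 mol.
Isochoric: V stays 11.3 L; P/T = const ⇒ T₂ = 812 K, P₂ = 875 kPa.
W = 0 (no volume change).
ΔU = nCvΔT = 1.47×23.8×(812−359) = 15800 J.
Q = ΔU = 15800 J.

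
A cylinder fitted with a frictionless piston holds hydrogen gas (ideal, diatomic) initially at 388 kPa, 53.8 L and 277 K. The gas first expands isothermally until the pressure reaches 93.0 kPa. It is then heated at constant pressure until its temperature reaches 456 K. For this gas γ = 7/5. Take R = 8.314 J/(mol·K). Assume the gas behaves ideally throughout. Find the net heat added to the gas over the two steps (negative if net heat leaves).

n = P₁V₁/(RT₁) = 388×53.8/(8.314×277) = 9.06 mol.
Step 1 — Isothermal: T stays 277 K; PV = const ⇒ V₂ = 224 L, P₂ = 93.0 kPa.
ΔU = 0 (ideal gas, T constant).
W = nRT ln(V₂/V₁) = 9.06×8.314×277×ln(4.17) = 29800 J.
Q = ΔU + W = 29800 J.
State after step 1: P = 93.0 kPa, V = 224 L, T = 277 K.
Step 2 — Isobaric: P stays 93.0 kPa; V/T = const ⇒ T₂ = 456 K, V₂ = 370 L.
W = PΔV = 93.0×(370−224) kPa·L = 13500 J.
ΔU = nCvΔT = 9.06×20.8×(456−277) = 33700 J.
Q = ΔU + W = nCpΔT = 47200 J.
Net over both steps: W = 43300 J, Q = 77000 J, ΔU = 33700 J.

77000 J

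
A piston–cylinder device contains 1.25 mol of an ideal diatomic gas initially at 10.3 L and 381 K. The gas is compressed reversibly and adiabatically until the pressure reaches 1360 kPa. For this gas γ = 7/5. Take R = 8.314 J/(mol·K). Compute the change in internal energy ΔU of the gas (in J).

P₁ = nRT₁/V₁ = 1.25×8.314×381/10.3 = 384 kPa.
Adiabatic: T₂/T₁ = (P₂/P₁)^((γ−1)/γ) ⇒ T₂ = 381×(3.54)^0.286 = 547 K; V₂ = 4.18 L.
For an ideal gas ΔU = nCvΔT with Cv = (5/2)R = 20.8 J/(mol·K).
ΔU = 1.25×20.8×(547−381) = 4300 J.

4300 J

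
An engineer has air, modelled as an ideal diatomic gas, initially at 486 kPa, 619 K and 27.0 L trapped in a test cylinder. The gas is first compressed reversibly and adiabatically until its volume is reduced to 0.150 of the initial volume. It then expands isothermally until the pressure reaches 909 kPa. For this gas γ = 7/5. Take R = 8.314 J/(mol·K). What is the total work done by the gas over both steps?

n = P₁V₁/(RT₁) = 486×27.0/(8.314×619) = 2.55 mol.
Step 1 — Adiabatic: TV^(γ−1) = const ⇒ T₂ = 619×(6.67)^0.400 = 1320 K; PV^γ = const ⇒ P₂ = 6920 kPa.
ΔU = nCvΔT = 2.55×20.8×(1320−619) = 37300 J.
Q = 0 for an adiabatic process, so W = −ΔU = -37300 J.
State after step 1: P = 6920 kPa, V = 4.05 L, T = 1320 K.
Step 2 — Isothermal: T stays 1320 K; PV = const ⇒ V₂ = 30.8 L, P₂ = 909 kPa.
ΔU = 0 (ideal gas, T constant).
W = nRT ln(V₂/V₁) = 2.55×8.314×1320×ln(7.61) = 56900 J.
Q = ΔU + W = 56900 J.
Net over both steps: W = 19600 J, Q = 56900 J, ΔU = 37300 J.

19600 J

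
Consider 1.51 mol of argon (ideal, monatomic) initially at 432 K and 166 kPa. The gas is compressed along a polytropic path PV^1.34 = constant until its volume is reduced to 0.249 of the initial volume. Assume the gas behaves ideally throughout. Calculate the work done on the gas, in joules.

9640 J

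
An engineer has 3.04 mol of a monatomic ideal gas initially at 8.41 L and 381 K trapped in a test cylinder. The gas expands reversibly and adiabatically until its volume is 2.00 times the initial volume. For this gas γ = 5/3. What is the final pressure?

P₁ = nRT₁/V₁ = 3.04×8.314×381/8.41 = 1150 kPa.
Adiabatic: TV^(γ−1) = const ⇒ T₂ = 381×(0.500)^0.667 = 240 K; PV^γ = const ⇒ P₂ = 361 kPa.

361 kPa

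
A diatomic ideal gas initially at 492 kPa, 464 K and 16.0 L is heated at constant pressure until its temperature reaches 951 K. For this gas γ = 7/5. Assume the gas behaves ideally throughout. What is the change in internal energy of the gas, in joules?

20700 J

n = P₁V₁/(RT₁) = 492×16.0/(8.314×464) = 2.04 mol.
Isobaric: P stays 492 kPa; V/T = const ⇒ T₂ = 951 K, V₂ = 32.8 L.
For an ideal gas ΔU = nCvΔT with Cv = (5/2)R = 20.8 J/(mol·K).
ΔU = 2.04×20.8×(951−464) = 20700 J.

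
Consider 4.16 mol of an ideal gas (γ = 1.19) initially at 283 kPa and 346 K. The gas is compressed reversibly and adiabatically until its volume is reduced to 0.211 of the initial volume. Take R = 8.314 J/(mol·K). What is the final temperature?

465 K

V₁ = nRT₁/P₁ = 4.16×8.314×346/283 = 42.3 L.
Adiabatic: TV^(γ−1) = const ⇒ T₂ = 346×(4.74)^0.190 = 465 K; PV^γ = const ⇒ P₂ = 1800 kPa.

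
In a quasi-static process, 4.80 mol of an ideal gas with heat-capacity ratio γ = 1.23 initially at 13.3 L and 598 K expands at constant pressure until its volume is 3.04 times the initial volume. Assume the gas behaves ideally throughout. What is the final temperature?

P₁ = nRT₁/V₁ = 4.80×8.314×598/13.3 = 1790 kPa.
Isobaric: P stays 1790 kPa; V/T = const ⇒ T₂ = 1820 K, V₂ = 40.4 L.

1820 K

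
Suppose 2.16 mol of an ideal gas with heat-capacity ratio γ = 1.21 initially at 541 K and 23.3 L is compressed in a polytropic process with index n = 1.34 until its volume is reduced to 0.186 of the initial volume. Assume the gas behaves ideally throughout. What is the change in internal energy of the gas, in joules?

35700 J

P₁ = nRT₁/V₁ = 2.16×8.314×541/23.3 = 417 kPa.
Polytropic n=1.34: T₂ = T₁(V₁/V₂)^(n−1) = 541×(5.38)^0.34 = 958 K; P₂ = P₁(V₁/V₂)^n = 3970 kPa.
For an ideal gas ΔU = nCvΔT with Cv = R/(γ−1) = 39.6 J/(mol·K).
ΔU = 2.16×39.6×(958−541) = 35700 J.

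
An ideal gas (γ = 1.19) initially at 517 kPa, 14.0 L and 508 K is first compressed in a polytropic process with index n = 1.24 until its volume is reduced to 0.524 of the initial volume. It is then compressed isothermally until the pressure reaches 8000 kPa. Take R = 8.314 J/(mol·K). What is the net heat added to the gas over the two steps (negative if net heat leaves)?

n = P₁V₁/(RT₁) = 517×14.0/(8.314×508) = 1.71 mol.
Step 1 — Polytropic n=1.24: T₂ = T₁(V₁/V₂)^(n−1) = 508×(1.91)^0.24 = 593 K; P₂ = P₁(V₁/V₂)^n = 1150 kPa.
W = (P₁V₁−P₂V₂)/(n−1) = (517×14.0−1150×7.34)/0.24 = -5060 J.
ΔU = nCvΔT = 1.71×43.8×(593−508) = 6390 J.
Q = ΔU + W = 1330 J.
State after step 1: P = 1150 kPa, V = 7.34 L, T = 593 K.
Step 2 — Isothermal: T stays 593 K; PV = const ⇒ V₂ = 1.06 L, P₂ = 8000 kPa.
ΔU = 0 (ideal gas, T constant).
W = nRT ln(V₂/V₁) = 1.71×8.314×593×ln(0.144) = -16400 J.
Q = ΔU + W = -16400 J.
Net over both steps: W = -21400 J, Q = -15000 J, ΔU = 6390 J.

-15000 J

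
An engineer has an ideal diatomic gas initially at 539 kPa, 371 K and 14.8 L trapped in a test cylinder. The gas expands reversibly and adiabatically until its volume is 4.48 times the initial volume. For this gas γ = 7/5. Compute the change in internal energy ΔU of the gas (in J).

-9000 J

n = P₁V₁/(RT₁) = 539×14.8/(8.314×371) = 2.59 mol.
Adiabatic: TV^(γ−1) = const ⇒ T₂ = 371×(0.223)^0.400 = 204 K; PV^γ = const ⇒ P₂ = 66.0 kPa.
For an ideal gas ΔU = nCvΔT with Cv = (5/2)R = 20.8 J/(mol·K).
ΔU = 2.59×20.8×(204−371) = -9000 J.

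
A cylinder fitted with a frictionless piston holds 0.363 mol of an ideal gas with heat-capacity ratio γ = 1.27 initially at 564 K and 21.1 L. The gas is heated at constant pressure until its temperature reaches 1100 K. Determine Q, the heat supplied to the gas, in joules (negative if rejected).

7610 J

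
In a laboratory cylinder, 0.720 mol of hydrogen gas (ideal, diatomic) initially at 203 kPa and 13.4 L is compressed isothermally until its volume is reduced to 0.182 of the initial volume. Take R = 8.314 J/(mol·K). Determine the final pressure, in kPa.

T₁ = P₁V₁/(nR) = 203×13.4/(0.720×8.314) = 454 K.
Isothermal: T stays 454 K; PV = const ⇒ V₂ = 2.44 L, P₂ = 1120 kPa.

1120 kPa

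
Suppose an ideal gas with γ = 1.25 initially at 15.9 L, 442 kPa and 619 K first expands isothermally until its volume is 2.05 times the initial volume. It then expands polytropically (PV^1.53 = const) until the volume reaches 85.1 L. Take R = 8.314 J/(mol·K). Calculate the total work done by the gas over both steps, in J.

n = P₁V₁/(RT₁) = 442×15.9/(8.314×619) = 1.37 mol.
Step 1 — Isothermal: T stays 619 K; PV = const ⇒ V₂ = 32.6 L, P₂ = 216 kPa.
ΔU = 0 (ideal gas, T constant).
W = nRT ln(V₂/V₁) = 1.37×8.314×619×ln(2.05) = 5040 J.
Q = ΔU + W = 5040 J.
State after step 1: P = 216 kPa, V = 32.6 L, T = 619 K.
Step 2 — Polytropic n=1.53: T₂ = T₁(V₁/V₂)^(n−1) = 619×(0.383)^0.53 = 372 K; P₂ = P₁(V₁/V₂)^n = 49.7 kPa.
W = (P₁V₁−P₂V₂)/(n−1) = (216×32.6−49.7×85.1)/0.53 = 5290 J.
ΔU = nCvΔT = 1.37×33.3×(372−619) = -11200 J.
Q = ΔU + W = -5920 J.
Net over both steps: W = 10300 J, Q = -876 J, ΔU = -11200 J.

10300 J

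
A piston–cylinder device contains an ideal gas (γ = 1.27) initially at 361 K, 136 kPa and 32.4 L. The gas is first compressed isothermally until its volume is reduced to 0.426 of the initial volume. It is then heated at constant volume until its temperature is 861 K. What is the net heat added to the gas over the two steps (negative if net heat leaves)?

18800 J

n = P₁V₁/(RT₁) = 136×32.4/(8.314×361) = 1.47 mol.
Step 1 — Isothermal: T stays 361 K; PV = const ⇒ V₂ = 13.8 L, P₂ = 319 kPa.
ΔU = 0 (ideal gas, T constant).
W = nRT ln(V₂/V₁) = 1.47×8.314×361×ln(0.426) = -3760 J.
Q = ΔU + W = -3760 J.
State after step 1: P = 319 kPa, V = 13.8 L, T = 361 K.
Step 2 — Isochoric: V stays 13.8 L; P/T = const ⇒ T₂ = 861 K, P₂ = 761 kPa.
W = 0 (no volume change).
ΔU = nCvΔT = 1.47×30.8×(861−361) = 22600 J.
Q = ΔU = 22600 J.
Net over both steps: W = -3760 J, Q = 18800 J, ΔU = 22600 J.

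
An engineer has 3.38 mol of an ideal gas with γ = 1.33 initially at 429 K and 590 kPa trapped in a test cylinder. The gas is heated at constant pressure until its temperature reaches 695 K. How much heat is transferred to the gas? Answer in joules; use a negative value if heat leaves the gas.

30100 J

V₁ = nRT₁/P₁ = 3.38×8.314×429/590 = 20.4 L.
Isobaric: P stays 590 kPa; V/T = const ⇒ T₂ = 695 K, V₂ = 33.1 L.
W = PΔV = 590×(33.1−20.4) kPa·L = 7470 J.
ΔU = nCvΔT = 3.38×25.2×(695−429) = 22700 J.
Q = ΔU + W = nCpΔT = 30100 J.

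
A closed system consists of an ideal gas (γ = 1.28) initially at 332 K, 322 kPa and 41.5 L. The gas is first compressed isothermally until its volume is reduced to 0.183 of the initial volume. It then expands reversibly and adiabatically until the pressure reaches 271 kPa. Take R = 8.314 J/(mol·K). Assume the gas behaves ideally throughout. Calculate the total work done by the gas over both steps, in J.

-6670 J

n = P₁V₁/(RT₁) = 322×41.5/(8.314×332) = 4.84 mol.
Step 1 — Isothermal: T stays 332 K; PV = const ⇒ V₂ = 7.59 L, P₂ = 1760 kPa.
ΔU = 0 (ideal gas, T constant).
W = nRT ln(V₂/V₁) = 4.84×8.314×332×ln(0.183) = -22700 J.
Q = ΔU + W = -22700 J.
State after step 1: P = 1760 kPa, V = 7.59 L, T = 332 K.
Step 2 — Adiabatic: T₂/T₁ = (P₂/P₁)^((γ−1)/γ) ⇒ T₂ = 332×(0.154)^0.219 = 221 K; V₂ = 32.8 L.
ΔU = nCvΔT = 4.84×29.7×(221−332) = -16000 J.
Q = 0 for an adiabatic process, so W = −ΔU = 16000 J.
Net over both steps: W = -6670 J, Q = -22700 J, ΔU = -16000 J.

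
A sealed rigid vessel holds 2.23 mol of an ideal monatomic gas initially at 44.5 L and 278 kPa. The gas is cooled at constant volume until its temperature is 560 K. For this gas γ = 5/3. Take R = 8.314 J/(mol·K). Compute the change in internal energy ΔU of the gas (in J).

-2980 J

T₁ = P₁V₁/(nR) = 278×44.5/(2.23×8.314) = 667 K.
Isochoric: V stays 44.5 L; P/T = const ⇒ T₂ = 560 K, P₂ = 233 kPa.
For an ideal gas ΔU = nCvΔT with Cv = (3/2)R = 12.5 J/(mol·K).
ΔU = 2.23×12.5×(560−667) = -2980 J.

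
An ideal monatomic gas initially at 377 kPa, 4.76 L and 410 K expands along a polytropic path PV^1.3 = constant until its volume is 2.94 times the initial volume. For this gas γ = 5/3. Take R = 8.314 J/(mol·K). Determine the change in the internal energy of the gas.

n = P₁V₁/(RT₁) = 377×4.76/(8.314×410) = 0.526 mol.
Polytropic n=1.3: T₂ = T₁(V₁/V₂)^(n−1) = 410×(0.340)^0.30 = 297 K; P₂ = P₁(V₁/V₂)^n = 92.8 kPa.
For an ideal gas ΔU = nCvΔT with Cv = (3/2)R = 12.5 J/(mol·K).
ΔU = 0.526×12.5×(297−410) = -744 J.

-744 J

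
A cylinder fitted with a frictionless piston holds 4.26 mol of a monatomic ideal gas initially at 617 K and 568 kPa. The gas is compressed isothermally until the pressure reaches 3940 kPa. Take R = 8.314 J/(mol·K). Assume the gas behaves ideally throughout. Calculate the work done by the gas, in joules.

-42300 J

V₁ = nRT₁/P₁ = 4.26×8.314×617/568 = 38.5 L.
Isothermal: T stays 617 K; PV = const ⇒ V₂ = 5.55 L, P₂ = 3940 kPa.
W = nRT ln(V₂/V₁) = 4.26×8.314×617×ln(0.144) = -42300 J.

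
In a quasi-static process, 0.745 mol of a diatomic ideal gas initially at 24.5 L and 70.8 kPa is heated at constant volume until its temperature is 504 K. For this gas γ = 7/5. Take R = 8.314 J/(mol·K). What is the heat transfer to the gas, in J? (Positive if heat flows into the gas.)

T₁ = P₁V₁/(nR) = 70.8×24.5/(0.745×8.314) = 280 K.
Isochoric: V stays 24.5 L; P/T = const ⇒ T₂ = 504 K, P₂ = 127 kPa.
W = 0 (no volume change).
ΔU = nCvΔT = 0.745×20.8×(504−280) = 3470 J.
Q = ΔU = 3470 J.

3470 J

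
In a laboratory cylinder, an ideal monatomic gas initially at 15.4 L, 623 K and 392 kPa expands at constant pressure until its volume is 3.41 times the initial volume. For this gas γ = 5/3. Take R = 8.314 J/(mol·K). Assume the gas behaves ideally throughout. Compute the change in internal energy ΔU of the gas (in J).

n = P₁V₁/(RT₁) = 392×15.4/(8.314×623) = 1.17 mol.
Isobaric: P stays 392 kPa; V/T = const ⇒ T₂ = 2120 K, V₂ = 52.5 L.
For an ideal gas ΔU = nCvΔT with Cv = (3/2)R = 12.5 J/(mol·K).
ΔU = 1.17×12.5×(2120−623) = 21800 J.

21800 J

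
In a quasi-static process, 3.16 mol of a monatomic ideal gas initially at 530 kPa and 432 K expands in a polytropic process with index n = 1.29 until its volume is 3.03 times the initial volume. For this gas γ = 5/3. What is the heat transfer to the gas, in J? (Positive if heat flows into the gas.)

6080 J

V₁ = nRT₁/P₁ = 3.16×8.314×432/530 = 21.4 L.
Polytropic n=1.29: T₂ = T₁(V₁/V₂)^(n−1) = 432×(0.330)^0.29 = 313 K; P₂ = P₁(V₁/V₂)^n = 127 kPa.
W = (P₁V₁−P₂V₂)/(n−1) = (530×21.4−127×64.9)/0.29 = 10800 J.
ΔU = nCvΔT = 3.16×12.5×(313−432) = -4680 J.
Q = ΔU + W = 6080 J.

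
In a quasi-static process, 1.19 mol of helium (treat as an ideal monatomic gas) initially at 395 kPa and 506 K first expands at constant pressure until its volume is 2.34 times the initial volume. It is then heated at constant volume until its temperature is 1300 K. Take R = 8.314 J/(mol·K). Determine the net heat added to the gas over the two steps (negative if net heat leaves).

18500 J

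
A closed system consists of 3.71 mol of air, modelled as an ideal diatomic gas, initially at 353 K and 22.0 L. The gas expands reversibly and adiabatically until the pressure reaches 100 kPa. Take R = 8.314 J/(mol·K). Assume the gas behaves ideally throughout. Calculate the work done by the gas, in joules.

P₁ = nRT₁/V₁ = 3.71×8.314×353/22.0 = 495 kPa.
Adiabatic: T₂/T₁ = (P₂/P₁)^((γ−1)/γ) ⇒ T₂ = 353×(0.202)^0.286 = 224 K; V₂ = 68.9 L.
ΔU = nCvΔT = 3.71×20.8×(224−353) = -9980 J.
Q = 0 for an adiabatic process, so W = −ΔU = 9980 J.

9980 J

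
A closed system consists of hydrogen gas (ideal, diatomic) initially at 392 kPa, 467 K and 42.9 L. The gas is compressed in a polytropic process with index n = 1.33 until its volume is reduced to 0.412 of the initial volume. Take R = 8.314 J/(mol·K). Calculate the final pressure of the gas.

1270 kPa

Polytropic n=1.33: T₂ = T₁(V₁/V₂)^(n−1) = 467×(2.43)^0.33 = 626 K; P₂ = P₁(V₁/V₂)^n = 1270 kPa.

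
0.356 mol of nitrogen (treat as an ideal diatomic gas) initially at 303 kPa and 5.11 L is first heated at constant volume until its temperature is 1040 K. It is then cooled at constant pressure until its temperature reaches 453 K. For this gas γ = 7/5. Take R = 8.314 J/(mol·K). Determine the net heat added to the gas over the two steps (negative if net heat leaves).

-2260 J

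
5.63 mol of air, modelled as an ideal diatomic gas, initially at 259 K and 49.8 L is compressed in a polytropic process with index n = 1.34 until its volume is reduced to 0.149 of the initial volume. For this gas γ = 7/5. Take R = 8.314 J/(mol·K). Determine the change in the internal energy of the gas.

27600 J

P₁ = nRT₁/V₁ = 5.63×8.314×259/49.8 = 243 kPa.
Polytropic n=1.34: T₂ = T₁(V₁/V₂)^(n−1) = 259×(6.71)^0.34 = 495 K; P₂ = P₁(V₁/V₂)^n = 3120 kPa.
For an ideal gas ΔU = nCvΔT with Cv = (5/2)R = 20.8 J/(mol·K).
ΔU = 5.63×20.8×(495−259) = 27600 J.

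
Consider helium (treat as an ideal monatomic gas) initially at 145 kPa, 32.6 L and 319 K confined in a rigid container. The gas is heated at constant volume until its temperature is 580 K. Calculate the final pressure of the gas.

264 kPa

Isochoric: V stays 32.6 L; P/T = const ⇒ T₂ = 580 K, P₂ = 264 kPa.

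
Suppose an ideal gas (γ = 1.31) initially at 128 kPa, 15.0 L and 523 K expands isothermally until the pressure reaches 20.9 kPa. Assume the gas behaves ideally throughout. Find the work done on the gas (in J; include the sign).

-3480 J

n = P₁V₁/(RT₁) = 128×15.0/(8.314×523) = 0.442 mol.
Isothermal: T stays 523 K; PV = const ⇒ V₂ = 91.9 L, P₂ = 20.9 kPa.
W = nRT ln(V₂/V₁) = 0.442×8.314×523×ln(6.12) = 3480 J.
Work done on the gas = −W_by = -3480 J.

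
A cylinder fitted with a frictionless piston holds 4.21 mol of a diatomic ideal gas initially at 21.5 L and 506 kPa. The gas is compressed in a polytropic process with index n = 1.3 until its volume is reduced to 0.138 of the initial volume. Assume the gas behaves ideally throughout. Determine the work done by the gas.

-29400 J

T₁ = P₁V₁/(nR) = 506×21.5/(4.21×8.314) = 311 K.
Polytropic n=1.3: T₂ = T₁(V₁/V₂)^(n−1) = 311×(7.25)^0.30 = 563 K; P₂ = P₁(V₁/V₂)^n = 6640 kPa.
W = (P₁V₁−P₂V₂)/(n−1) = (506×21.5−6640×2.97)/0.30 = -29400 J.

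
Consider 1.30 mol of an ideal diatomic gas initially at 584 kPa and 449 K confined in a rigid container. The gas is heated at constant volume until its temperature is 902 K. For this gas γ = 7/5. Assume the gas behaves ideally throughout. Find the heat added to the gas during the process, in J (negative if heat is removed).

12200 J

V₁ = nRT₁/P₁ = 1.30×8.314×449/584 = 8.31 L.
Isochoric: V stays 8.31 L; P/T = const ⇒ T₂ = 902 K, P₂ = 1170 kPa.
W = 0 (no volume change).
ΔU = nCvΔT = 1.30×20.8×(902−449) = 12200 J.
Q = ΔU = 12200 J.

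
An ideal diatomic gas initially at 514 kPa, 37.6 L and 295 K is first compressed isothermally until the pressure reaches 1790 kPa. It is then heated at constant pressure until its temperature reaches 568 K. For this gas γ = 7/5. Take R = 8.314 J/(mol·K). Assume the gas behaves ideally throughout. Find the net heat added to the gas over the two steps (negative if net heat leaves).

38500 J

n = P₁V₁/(RT₁) = 514×37.6/(8.314×295) = 7.88 mol.
Step 1 — Isothermal: T stays 295 K; PV = const ⇒ V₂ = 10.8 L, P₂ = 1790 kPa.
ΔU = 0 (ideal gas, T constant).
W = nRT ln(V₂/V₁) = 7.88×8.314×295×ln(0.287) = -24100 J.
Q = ΔU + W = -24100 J.
State after step 1: P = 1790 kPa, V = 10.8 L, T = 295 K.
Step 2 — Isobaric: P stays 1790 kPa; V/T = const ⇒ T₂ = 568 K, V₂ = 20.8 L.
W = PΔV = 1790×(20.8−10.8) kPa·L = 17900 J.
ΔU = nCvΔT = 7.88×20.8×(568−295) = 44700 J.
Q = ΔU + W = nCpΔT = 62600 J.
Net over both steps: W = -6230 J, Q = 38500 J, ΔU = 44700 J.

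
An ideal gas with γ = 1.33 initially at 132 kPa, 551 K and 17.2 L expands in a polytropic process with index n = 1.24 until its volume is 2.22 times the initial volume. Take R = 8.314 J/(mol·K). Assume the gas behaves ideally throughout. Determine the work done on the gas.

-1650 J

n = P₁V₁/(RT₁) = 132×17.2/(8.314×551) = 0.496 mol.
Polytropic n=1.24: T₂ = T₁(V₁/V₂)^(n−1) = 551×(0.450)^0.24 = 455 K; P₂ = P₁(V₁/V₂)^n = 49.1 kPa.
W = (P₁V₁−P₂V₂)/(n−1) = (132×17.2−49.1×38.2)/0.24 = 1650 J.
Work done on the gas = −W_by = -1650 J.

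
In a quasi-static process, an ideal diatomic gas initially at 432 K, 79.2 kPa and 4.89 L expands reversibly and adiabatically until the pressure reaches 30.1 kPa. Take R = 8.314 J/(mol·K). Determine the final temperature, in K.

328 K

Adiabatic: T₂/T₁ = (P₂/P₁)^((γ−1)/γ) ⇒ T₂ = 432×(0.380)^0.286 = 328 K; V₂ = 9.76 L.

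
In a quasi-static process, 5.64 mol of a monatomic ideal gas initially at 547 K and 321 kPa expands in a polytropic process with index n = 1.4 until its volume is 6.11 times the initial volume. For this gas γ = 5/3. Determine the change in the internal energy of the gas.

V₁ = nRT₁/P₁ = 5.64×8.314×547/321 = 79.9 L.
Polytropic n=1.4: T₂ = T₁(V₁/V₂)^(n−1) = 547×(0.164)^0.40 = 265 K; P₂ = P₁(V₁/V₂)^n = 25.5 kPa.
For an ideal gas ΔU = nCvΔT with Cv = (3/2)R = 12.5 J/(mol·K).
ΔU = 5.64×12.5×(265−547) = -19800 J.

-19800 J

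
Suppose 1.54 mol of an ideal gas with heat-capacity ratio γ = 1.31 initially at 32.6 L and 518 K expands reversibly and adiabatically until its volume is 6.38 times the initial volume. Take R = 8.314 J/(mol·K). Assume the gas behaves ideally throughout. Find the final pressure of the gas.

18.0 kPa

P₁ = nRT₁/V₁ = 1.54×8.314×518/32.6 = 203 kPa.
Adiabatic: TV^(γ−1) = const ⇒ T₂ = 518×(0.157)^0.310 = 292 K; PV^γ = const ⇒ P₂ = 18.0 kPa.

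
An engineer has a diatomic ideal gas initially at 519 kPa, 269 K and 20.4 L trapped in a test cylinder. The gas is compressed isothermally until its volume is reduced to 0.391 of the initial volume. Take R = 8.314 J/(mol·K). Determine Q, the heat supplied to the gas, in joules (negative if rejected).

-9940 J

n = P₁V₁/(RT₁) = 519×20.4/(8.314×269) = 4.73 mol.
Isothermal: T stays 269 K; PV = const ⇒ V₂ = 7.98 L, P₂ = 1330 kPa.
ΔU = 0 (ideal gas, T constant).
W = nRT ln(V₂/V₁) = 4.73×8.314×269×ln(0.391) = -9940 J.
Q = ΔU + W = -9940 J.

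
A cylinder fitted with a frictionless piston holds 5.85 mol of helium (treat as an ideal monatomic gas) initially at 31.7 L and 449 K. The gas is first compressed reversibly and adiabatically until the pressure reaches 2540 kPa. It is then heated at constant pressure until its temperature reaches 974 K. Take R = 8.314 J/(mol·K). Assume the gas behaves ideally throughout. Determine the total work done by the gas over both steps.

P₁ = nRT₁/V₁ = 5.85×8.314×449/31.7 = 689 kPa.
Step 1 — Adiabatic: T₂/T₁ = (P₂/P₁)^((γ−1)/γ) ⇒ T₂ = 449×(3.69)^0.400 = 757 K; V₂ = 14.5 L.
ΔU = nCvΔT = 5.85×12.5×(757−449) = 22400 J.
Q = 0 for an adiabatic process, so W = −ΔU = -22400 J.
State after step 1: P = 2540 kPa, V = 14.5 L, T = 757 K.
Step 2 — Isobaric: P stays 2540 kPa; V/T = const ⇒ T₂ = 974 K, V₂ = 18.7 L.
W = PΔV = 2540×(18.7−14.5) kPa·L = 10600 J.
ΔU = nCvΔT = 5.85×12.5×(974−757) = 15900 J.
Q = ΔU + W = nCpΔT = 26400 J.
Net over both steps: W = -11900 J, Q = 26400 J, ΔU = 38300 J.

-11900 J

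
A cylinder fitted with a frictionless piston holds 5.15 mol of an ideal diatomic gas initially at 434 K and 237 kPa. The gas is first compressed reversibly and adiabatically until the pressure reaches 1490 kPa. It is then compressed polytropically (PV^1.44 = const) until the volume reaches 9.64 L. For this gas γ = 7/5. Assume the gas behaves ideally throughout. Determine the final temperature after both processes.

V₁ = nRT₁/P₁ = 5.15×8.314×434/237 = 78.4 L.
Step 1 — Adiabatic: T₂/T₁ = (P₂/P₁)^((γ−1)/γ) ⇒ T₂ = 434×(6.29)^0.286 = 734 K; V₂ = 21.1 L.
ΔU = nCvΔT = 5.15×20.8×(734−434) = 32100 J.
Q = 0 for an adiabatic process, so W = −ΔU = -32100 J.
State after step 1: P = 1490 kPa, V = 21.1 L, T = 734 K.
Step 2 — Polytropic n=1.44: T₂ = T₁(V₁/V₂)^(n−1) = 734×(2.19)^0.44 = 1040 K; P₂ = P₁(V₁/V₂)^n = 4600 kPa.
W = (P₁V₁−P₂V₂)/(n−1) = (1490×21.1−4600×9.64)/0.44 = -29400 J.
ΔU = nCvΔT = 5.15×20.8×(1040−734) = 32300 J.
Q = ΔU + W = 2940 J.
Net over both steps: W = -61500 J, Q = 2940 J, ΔU = 64400 J.

1040 K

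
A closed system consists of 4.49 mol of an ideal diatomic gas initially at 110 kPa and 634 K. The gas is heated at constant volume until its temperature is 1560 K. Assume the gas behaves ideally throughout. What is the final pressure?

271 kPa

V₁ = nRT₁/P₁ = 4.49×8.314×634/110 = 215 L.
Isochoric: V stays 215 L; P/T = const ⇒ T₂ = 1560 K, P₂ = 271 kPa.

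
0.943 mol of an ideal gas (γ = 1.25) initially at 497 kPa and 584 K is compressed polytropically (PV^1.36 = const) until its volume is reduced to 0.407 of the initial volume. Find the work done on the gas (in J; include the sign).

V₁ = nRT₁/P₁ = 0.943×8.314×584/497 = 9.21 L.
Polytropic n=1.36: T₂ = T₁(V₁/V₂)^(n−1) = 584×(2.46)^0.36 = 807 K; P₂ = P₁(V₁/V₂)^n = 1690 kPa.
W = (P₁V₁−P₂V₂)/(n−1) = (497×9.21−1690×3.75)/0.36 = -4860 J.
Work done on the gas = −W_by = 4860 J.

4860 J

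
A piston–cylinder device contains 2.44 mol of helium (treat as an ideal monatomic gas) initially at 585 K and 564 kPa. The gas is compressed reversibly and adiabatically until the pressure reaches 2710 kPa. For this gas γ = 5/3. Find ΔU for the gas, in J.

15600 J

V₁ = nRT₁/P₁ = 2.44×8.314×585/564 = 21.0 L.
Adiabatic: T₂/T₁ = (P₂/P₁)^((γ−1)/γ) ⇒ T₂ = 585×(4.80)^0.400 = 1100 K; V₂ = 8.20 L.
For an ideal gas ΔU = nCvΔT with Cv = (3/2)R = 12.5 J/(mol·K).
ΔU = 2.44×12.5×(1100−585) = 15600 J.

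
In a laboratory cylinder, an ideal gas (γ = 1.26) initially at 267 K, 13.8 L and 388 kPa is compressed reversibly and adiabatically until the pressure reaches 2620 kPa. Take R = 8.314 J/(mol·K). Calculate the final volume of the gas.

Adiabatic: T₂/T₁ = (P₂/P₁)^((γ−1)/γ) ⇒ T₂ = 267×(6.75)^0.206 = 396 K; V₂ = 3.03 L.

3.03 L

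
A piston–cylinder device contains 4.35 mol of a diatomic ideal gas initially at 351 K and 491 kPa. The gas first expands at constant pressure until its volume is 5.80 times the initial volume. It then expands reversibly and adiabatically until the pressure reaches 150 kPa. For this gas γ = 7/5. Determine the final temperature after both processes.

1450 K

V₁ = nRT₁/P₁ = 4.35×8.314×351/491 = 25.9 L.
Step 1 — Isobaric: P stays 491 kPa; V/T = const ⇒ T₂ = 2040 K, V₂ = 150 L.
W = PΔV = 491×(150−25.9) kPa·L = 60900 J.
ΔU = nCvΔT = 4.35×20.8×(2040−351) = 152000 J.
Q = ΔU + W = nCpΔT = 213000 J.
State after step 1: P = 491 kPa, V = 150 L, T = 2040 K.
Step 2 — Adiabatic: T₂/T₁ = (P₂/P₁)^((γ−1)/γ) ⇒ T₂ = 2040×(0.305)^0.286 = 1450 K; V₂ = 350 L.
ΔU = nCvΔT = 4.35×20.8×(1450−2040) = -52900 J.
Q = 0 for an adiabatic process, so W = −ΔU = 52900 J.
Net over both steps: W = 114000 J, Q = 213000 J, ΔU = 99400 J.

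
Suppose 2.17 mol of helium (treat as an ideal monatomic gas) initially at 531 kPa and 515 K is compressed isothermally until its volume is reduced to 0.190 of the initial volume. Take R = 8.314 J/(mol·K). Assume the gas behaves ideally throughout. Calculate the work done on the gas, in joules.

15400 J

V₁ = nRT₁/P₁ = 2.17×8.314×515/531 = 17.5 L.
Isothermal: T stays 515 K; PV = const ⇒ V₂ = 3.32 L, P₂ = 2790 kPa.
W = nRT ln(V₂/V₁) = 2.17×8.314×515×ln(0.190) = -15400 J.
Work done on the gas = −W_by = 15400 J.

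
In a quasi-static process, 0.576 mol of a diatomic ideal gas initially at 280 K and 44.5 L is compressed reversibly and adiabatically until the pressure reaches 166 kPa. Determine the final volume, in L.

13.2 L

P₁ = nRT₁/V₁ = 0.576×8.314×280/44.5 = 30.1 kPa.
Adiabatic: T₂/T₁ = (P₂/P₁)^((γ−1)/γ) ⇒ T₂ = 280×(5.51)^0.286 = 456 K; V₂ = 13.2 L.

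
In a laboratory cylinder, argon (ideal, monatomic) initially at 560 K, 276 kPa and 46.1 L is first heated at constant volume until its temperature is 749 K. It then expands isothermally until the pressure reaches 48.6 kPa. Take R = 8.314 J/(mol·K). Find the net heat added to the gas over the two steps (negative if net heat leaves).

40900 J

n = P₁V₁/(RT₁) = 276×46.1/(8.314×560) = 2.73 mol.
Step 1 — Isochoric: V stays 46.1 L; P/T = const ⇒ T₂ = 749 K, P₂ = 369 kPa.
W = 0 (no volume change).
ΔU = nCvΔT = 2.73×12.5×(749−560) = 6440 J.
Q = ΔU = 6440 J.
State after step 1: P = 369 kPa, V = 46.1 L, T = 749 K.
Step 2 — Isothermal: T stays 749 K; PV = const ⇒ V₂ = 350 L, P₂ = 48.6 kPa.
ΔU = 0 (ideal gas, T constant).
W = nRT ln(V₂/V₁) = 2.73×8.314×749×ln(7.60) = 34500 J.
Q = ΔU + W = 34500 J.
Net over both steps: W = 34500 J, Q = 40900 J, ΔU = 6440 J.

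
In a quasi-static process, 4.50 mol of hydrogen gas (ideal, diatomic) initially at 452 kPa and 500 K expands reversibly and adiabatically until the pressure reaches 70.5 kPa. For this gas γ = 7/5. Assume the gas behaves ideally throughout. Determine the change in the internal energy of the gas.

-19300 J

V₁ = nRT₁/P₁ = 4.50×8.314×500/452 = 41.4 L.
Adiabatic: T₂/T₁ = (P₂/P₁)^((γ−1)/γ) ⇒ T₂ = 500×(0.156)^0.286 = 294 K; V₂ = 156 L.
For an ideal gas ΔU = nCvΔT with Cv = (5/2)R = 20.8 J/(mol·K).
ΔU = 4.50×20.8×(294−500) = -19300 J.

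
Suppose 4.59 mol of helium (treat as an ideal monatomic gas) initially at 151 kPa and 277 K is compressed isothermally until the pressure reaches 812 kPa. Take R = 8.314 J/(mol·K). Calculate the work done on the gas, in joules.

V₁ = nRT₁/P₁ = 4.59×8.314×277/151 = 70.0 L.
Isothermal: T stays 277 K; PV = const ⇒ V₂ = 13.0 L, P₂ = 812 kPa.
W = nRT ln(V₂/V₁) = 4.59×8.314×277×ln(0.186) = -17800 J.
Work done on the gas = −W_by = 17800 J.

17800 J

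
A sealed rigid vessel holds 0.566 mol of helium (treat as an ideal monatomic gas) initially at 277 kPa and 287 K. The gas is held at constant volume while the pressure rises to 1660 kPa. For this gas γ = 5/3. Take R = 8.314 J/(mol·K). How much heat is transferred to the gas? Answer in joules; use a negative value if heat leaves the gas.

V₁ = nRT₁/P₁ = 0.566×8.314×287/277 = 4.88 L.
Isochoric: V stays 4.88 L; P/T = const ⇒ T₂ = 1720 K, P₂ = 1660 kPa.
W = 0 (no volume change).
ΔU = nCvΔT = 0.566×12.5×(1720−287) = 10100 J.
Q = ΔU = 10100 J.

10100 J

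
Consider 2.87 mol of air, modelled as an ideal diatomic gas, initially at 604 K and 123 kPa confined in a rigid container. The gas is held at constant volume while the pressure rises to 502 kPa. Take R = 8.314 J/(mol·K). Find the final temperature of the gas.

V₁ = nRT₁/P₁ = 2.87×8.314×604/123 = 117 L.
Isochoric: V stays 117 L; P/T = const ⇒ T₂ = 2470 K, P₂ = 502 kPa.

2470 K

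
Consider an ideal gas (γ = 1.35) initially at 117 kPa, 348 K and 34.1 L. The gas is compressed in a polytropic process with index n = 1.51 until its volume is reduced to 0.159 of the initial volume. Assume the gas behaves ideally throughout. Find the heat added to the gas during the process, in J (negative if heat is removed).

n = P₁V₁/(RT₁) = 117×34.1/(8.314×348) = 1.38 mol.
Polytropic n=1.51: T₂ = T₁(V₁/V₂)^(n−1) = 348×(6.29)^0.51 = 889 K; P₂ = P₁(V₁/V₂)^n = 1880 kPa.
W = (P₁V₁−P₂V₂)/(n−1) = (117×34.1−1880×5.42)/0.51 = -12200 J.
ΔU = nCvΔT = 1.38×23.8×(889−348) = 17700 J.
Q = ΔU + W = 5560 J.

5560 J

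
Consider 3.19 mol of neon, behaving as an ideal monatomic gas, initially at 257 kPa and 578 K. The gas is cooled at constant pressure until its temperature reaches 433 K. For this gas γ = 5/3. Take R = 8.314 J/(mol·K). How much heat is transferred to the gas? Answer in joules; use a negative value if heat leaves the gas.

-9610 J

V₁ = nRT₁/P₁ = 3.19×8.314×578/257 = 59.6 L.
Isobaric: P stays 257 kPa; V/T = const ⇒ T₂ = 433 K, V₂ = 44.7 L.
W = PΔV = 257×(44.7−59.6) kPa·L = -3850 J.
ΔU = nCvΔT = 3.19×12.5×(433−578) = -5770 J.
Q = ΔU + W = nCpΔT = -9610 J.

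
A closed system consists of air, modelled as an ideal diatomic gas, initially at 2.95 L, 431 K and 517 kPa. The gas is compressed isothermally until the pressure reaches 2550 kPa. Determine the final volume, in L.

0.598 L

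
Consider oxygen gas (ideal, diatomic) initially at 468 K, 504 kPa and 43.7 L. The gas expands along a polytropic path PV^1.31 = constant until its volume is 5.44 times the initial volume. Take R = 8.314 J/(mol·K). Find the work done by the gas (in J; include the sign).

29000 J

n = P₁V₁/(RT₁) = 504×43.7/(8.314×468) = 5.66 mol.
Polytropic n=1.31: T₂ = T₁(V₁/V₂)^(n−1) = 468×(0.184)^0.31 = 277 K; P₂ = P₁(V₁/V₂)^n = 54.8 kPa.
W = (P₁V₁−P₂V₂)/(n−1) = (504×43.7−54.8×238)/0.31 = 29000 J.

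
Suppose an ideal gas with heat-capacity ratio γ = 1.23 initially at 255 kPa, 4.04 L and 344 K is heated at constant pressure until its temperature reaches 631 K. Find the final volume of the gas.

7.41 L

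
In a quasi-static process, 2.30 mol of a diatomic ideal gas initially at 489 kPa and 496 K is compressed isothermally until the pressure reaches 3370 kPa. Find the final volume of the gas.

2.81 L

V₁ = nRT₁/P₁ = 2.30×8.314×496/489 = 19.4 L.
Isothermal: T stays 496 K; PV = const ⇒ V₂ = 2.81 L, P₂ = 3370 kPa.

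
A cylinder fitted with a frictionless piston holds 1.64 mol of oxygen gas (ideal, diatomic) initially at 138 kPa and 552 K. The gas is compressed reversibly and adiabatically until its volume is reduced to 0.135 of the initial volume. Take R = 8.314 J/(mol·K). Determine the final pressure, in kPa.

2280 kPa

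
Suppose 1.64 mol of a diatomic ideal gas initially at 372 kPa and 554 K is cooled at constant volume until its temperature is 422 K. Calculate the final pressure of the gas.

283 kPa

V₁ = nRT₁/P₁ = 1.64×8.314×554/372 = 20.3 L.
Isochoric: V stays 20.3 L; P/T = const ⇒ T₂ = 422 K, P₂ = 283 kPa.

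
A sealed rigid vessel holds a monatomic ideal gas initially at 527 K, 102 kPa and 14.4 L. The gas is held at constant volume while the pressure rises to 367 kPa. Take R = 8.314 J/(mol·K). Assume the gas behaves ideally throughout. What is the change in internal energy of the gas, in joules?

n = P₁V₁/(RT₁) = 102×14.4/(8.314×527) = 0.335 mol.
Isochoric: V stays 14.4 L; P/T = const ⇒ T₂ = 1900 K, P₂ = 367 kPa.
For an ideal gas ΔU = nCvΔT with Cv = (3/2)R = 12.5 J/(mol·K).
ΔU = 0.335×12.5×(1900−527) = 5720 J.

5720 J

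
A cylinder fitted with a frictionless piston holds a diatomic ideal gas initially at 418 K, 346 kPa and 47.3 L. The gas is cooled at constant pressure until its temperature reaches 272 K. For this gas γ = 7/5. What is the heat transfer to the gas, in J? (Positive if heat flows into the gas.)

n = P₁V₁/(RT₁) = 346×47.3/(8.314×418) = 4.71 mol.
Isobaric: P stays 346 kPa; V/T = const ⇒ T₂ = 272 K, V₂ = 30.8 L.
W = PΔV = 346×(30.8−47.3) kPa·L = -5720 J.
ΔU = nCvΔT = 4.71×20.8×(272−418) = -14300 J.
Q = ΔU + W = nCpΔT = -20000 J.

-20000 J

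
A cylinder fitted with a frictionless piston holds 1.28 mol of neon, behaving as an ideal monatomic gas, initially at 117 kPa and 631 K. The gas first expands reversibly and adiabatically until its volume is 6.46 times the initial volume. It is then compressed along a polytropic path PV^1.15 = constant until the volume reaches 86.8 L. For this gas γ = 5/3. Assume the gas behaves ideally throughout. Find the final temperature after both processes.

226 K

V₁ = nRT₁/P₁ = 1.28×8.314×631/117 = 57.4 L.
Step 1 — Adiabatic: TV^(γ−1) = const ⇒ T₂ = 631×(0.155)^0.667 = 182 K; PV^γ = const ⇒ P₂ = 5.22 kPa.
ΔU = nCvΔT = 1.28×12.5×(182−631) = -7170 J.
Q = 0 for an adiabatic process, so W = −ΔU = 7170 J.
State after step 1: P = 5.22 kPa, V = 371 L, T = 182 K.
Step 2 — Polytropic n=1.15: T₂ = T₁(V₁/V₂)^(n−1) = 182×(4.27)^0.15 = 226 K; P₂ = P₁(V₁/V₂)^n = 27.7 kPa.
W = (P₁V₁−P₂V₂)/(n−1) = (5.22×371−27.7×86.8)/0.15 = -3140 J.
ΔU = nCvΔT = 1.28×12.5×(226−182) = 707 J.
Q = ΔU + W = -2430 J.
Net over both steps: W = 4030 J, Q = -2430 J, ΔU = -6460 J.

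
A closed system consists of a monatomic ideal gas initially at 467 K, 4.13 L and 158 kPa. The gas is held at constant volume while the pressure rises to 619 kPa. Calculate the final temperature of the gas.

1830 K

Isochoric: V stays 4.13 L; P/T = const ⇒ T₂ = 1830 K, P₂ = 619 kPa.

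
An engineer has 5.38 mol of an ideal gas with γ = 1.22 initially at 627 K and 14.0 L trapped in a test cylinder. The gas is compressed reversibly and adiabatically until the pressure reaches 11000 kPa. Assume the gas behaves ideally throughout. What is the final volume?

P₁ = nRT₁/V₁ = 5.38×8.314×627/14.0 = 2000 kPa.
Adiabatic: T₂/T₁ = (P₂/P₁)^((γ−1)/γ) ⇒ T₂ = 627×(5.49)^0.180 = 852 K; V₂ = 3.47 L.

3.47 L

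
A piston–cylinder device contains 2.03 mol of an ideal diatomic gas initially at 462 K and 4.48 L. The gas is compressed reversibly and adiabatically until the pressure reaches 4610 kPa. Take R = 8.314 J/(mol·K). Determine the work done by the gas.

P₁ = nRT₁/V₁ = 2.03×8.314×462/4.48 = 1740 kPa.
Adiabatic: T₂/T₁ = (P₂/P₁)^((γ−1)/γ) ⇒ T₂ = 462×(2.65)^0.286 = 610 K; V₂ = 2.23 L.
ΔU = nCvΔT = 2.03×20.8×(610−462) = 6260 J.
Q = 0 for an adiabatic process, so W = −ΔU = -6260 J.

-6260 J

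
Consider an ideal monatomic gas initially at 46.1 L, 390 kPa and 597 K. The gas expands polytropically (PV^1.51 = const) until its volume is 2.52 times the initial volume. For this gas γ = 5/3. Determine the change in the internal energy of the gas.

-10100 J

n = P₁V₁/(RT₁) = 390×46.1/(8.314×597) = 3.62 mol.
Polytropic n=1.51: T₂ = T₁(V₁/V₂)^(n−1) = 597×(0.397)^0.51 = 373 K; P₂ = P₁(V₁/V₂)^n = 96.6 kPa.
For an ideal gas ΔU = nCvΔT with Cv = (3/2)R = 12.5 J/(mol·K).
ΔU = 3.62×12.5×(373−597) = -10100 J.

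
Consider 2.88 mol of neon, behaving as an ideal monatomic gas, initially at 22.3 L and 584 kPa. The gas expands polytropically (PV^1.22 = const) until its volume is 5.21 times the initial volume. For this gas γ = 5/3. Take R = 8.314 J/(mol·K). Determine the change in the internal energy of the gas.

-5950 J

T₁ = P₁V₁/(nR) = 584×22.3/(2.88×8.314) = 544 K.
Polytropic n=1.22: T₂ = T₁(V₁/V₂)^(n−1) = 544×(0.192)^0.22 = 378 K; P₂ = P₁(V₁/V₂)^n = 78.0 kPa.
For an ideal gas ΔU = nCvΔT with Cv = (3/2)R = 12.5 J/(mol·K).
ΔU = 2.88×12.5×(378−544) = -5950 J.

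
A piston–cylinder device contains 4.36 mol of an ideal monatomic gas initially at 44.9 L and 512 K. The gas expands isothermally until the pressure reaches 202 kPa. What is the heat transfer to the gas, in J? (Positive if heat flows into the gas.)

13300 J

P₁ = nRT₁/V₁ = 4.36×8.314×512/44.9 = 413 kPa.
Isothermal: T stays 512 K; PV = const ⇒ V₂ = 91.9 L, P₂ = 202 kPa.
ΔU = 0 (ideal gas, T constant).
W = nRT ln(V₂/V₁) = 4.36×8.314×512×ln(2.05) = 13300 J.
Q = ΔU + W = 13300 J.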